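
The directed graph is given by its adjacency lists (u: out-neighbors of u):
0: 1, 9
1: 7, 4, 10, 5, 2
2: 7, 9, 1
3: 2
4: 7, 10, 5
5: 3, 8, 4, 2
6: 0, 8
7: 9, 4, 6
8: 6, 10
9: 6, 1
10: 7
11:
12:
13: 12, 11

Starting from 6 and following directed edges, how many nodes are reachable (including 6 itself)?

BFS from 6 visits: 6, 8, 0, 10, 9, 1, 7, 5, 4, 2, 3
Reachable nodes: 11 of 14 total.

11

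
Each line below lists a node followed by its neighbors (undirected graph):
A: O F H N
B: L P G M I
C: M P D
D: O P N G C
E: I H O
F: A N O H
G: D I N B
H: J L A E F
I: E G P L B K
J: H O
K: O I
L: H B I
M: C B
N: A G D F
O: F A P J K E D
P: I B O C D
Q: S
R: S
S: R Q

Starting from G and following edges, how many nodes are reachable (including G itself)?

BFS from G visits: G, D, I, N, B, O, P, C, E, L, K, A, F, M, J, H
Reachable nodes: 16 of 19 total.

16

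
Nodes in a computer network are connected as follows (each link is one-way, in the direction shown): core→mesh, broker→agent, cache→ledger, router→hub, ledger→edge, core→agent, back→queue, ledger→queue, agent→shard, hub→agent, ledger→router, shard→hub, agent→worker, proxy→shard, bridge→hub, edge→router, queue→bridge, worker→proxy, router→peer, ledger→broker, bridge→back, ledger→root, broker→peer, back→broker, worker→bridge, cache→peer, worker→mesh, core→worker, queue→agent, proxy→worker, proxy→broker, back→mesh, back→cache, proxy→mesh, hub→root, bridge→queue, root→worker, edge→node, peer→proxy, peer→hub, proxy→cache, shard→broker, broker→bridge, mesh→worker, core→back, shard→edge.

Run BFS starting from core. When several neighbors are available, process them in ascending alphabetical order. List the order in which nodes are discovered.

core -> agent -> back -> mesh -> worker -> shard -> broker -> cache -> queue -> bridge -> proxy -> edge -> hub -> peer -> ledger -> node -> router -> root

Visit core; enqueue agent, back, mesh, worker → queue [agent, back, mesh, worker]
Visit agent; enqueue shard → queue [back, mesh, worker, shard]
Visit back; enqueue broker, cache, queue → queue [mesh, worker, shard, broker, cache, queue]
Visit mesh → queue [worker, shard, broker, cache, queue]
Visit worker; enqueue bridge, proxy → queue [shard, broker, cache, queue, bridge, proxy]
Visit shard; enqueue edge, hub → queue [broker, cache, queue, bridge, proxy, edge, hub]
Visit broker; enqueue peer → queue [cache, queue, bridge, proxy, edge, hub, peer]
Visit cache; enqueue ledger → queue [queue, bridge, proxy, edge, hub, peer, ledger]
Visit queue → queue [bridge, proxy, edge, hub, peer, ledger]
Visit bridge → queue [proxy, edge, hub, peer, ledger]
Visit proxy → queue [edge, hub, peer, ledger]
Visit edge; enqueue node, router → queue [hub, peer, ledger, node, router]
Visit hub; enqueue root → queue [peer, ledger, node, router, root]
Visit peer → queue [ledger, node, router, root]
Visit ledger → queue [node, router, root]
Visit node → queue [router, root]
Visit router → queue [root]
Visit root → queue []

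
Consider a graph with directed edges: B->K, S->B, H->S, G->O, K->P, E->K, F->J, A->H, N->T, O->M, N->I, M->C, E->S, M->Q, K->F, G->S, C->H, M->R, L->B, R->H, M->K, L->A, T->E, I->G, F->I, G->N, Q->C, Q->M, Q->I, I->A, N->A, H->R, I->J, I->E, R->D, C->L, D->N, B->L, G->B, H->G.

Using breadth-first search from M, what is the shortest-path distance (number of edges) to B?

Level 0: M
Level 1: C, K, Q, R
Level 2: D, F, H, I, L, P
Level 3: A, B, E, G, J, N, S
Level 4: O, T
B first appears at level 3.

3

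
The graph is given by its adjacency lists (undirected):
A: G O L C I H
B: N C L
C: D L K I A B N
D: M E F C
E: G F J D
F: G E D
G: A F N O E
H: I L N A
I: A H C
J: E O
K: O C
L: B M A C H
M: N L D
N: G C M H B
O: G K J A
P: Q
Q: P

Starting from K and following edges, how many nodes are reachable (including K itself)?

15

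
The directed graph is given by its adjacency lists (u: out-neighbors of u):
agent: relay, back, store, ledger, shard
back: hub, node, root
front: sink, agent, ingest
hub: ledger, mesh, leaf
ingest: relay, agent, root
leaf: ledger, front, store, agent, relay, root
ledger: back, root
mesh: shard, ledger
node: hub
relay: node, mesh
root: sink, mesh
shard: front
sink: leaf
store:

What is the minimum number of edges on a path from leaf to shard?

2

Level 0: leaf
Level 1: agent, front, ledger, relay, root, store
Level 2: back, ingest, mesh, node, shard, sink
Level 3: hub
shard first appears at level 2.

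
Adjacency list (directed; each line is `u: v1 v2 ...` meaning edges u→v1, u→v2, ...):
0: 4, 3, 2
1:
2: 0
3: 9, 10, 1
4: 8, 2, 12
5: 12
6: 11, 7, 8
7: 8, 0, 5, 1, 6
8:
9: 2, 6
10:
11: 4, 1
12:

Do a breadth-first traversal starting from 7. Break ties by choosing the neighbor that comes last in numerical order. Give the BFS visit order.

Visit 7; enqueue 8, 6, 5, 1, 0 → queue [8, 6, 5, 1, 0]
Visit 8 → queue [6, 5, 1, 0]
Visit 6; enqueue 11 → queue [5, 1, 0, 11]
Visit 5; enqueue 12 → queue [1, 0, 11, 12]
Visit 1 → queue [0, 11, 12]
Visit 0; enqueue 4, 3, 2 → queue [11, 12, 4, 3, 2]
Visit 11 → queue [12, 4, 3, 2]
Visit 12 → queue [4, 3, 2]
Visit 4 → queue [3, 2]
Visit 3; enqueue 10, 9 → queue [2, 10, 9]
Visit 2 → queue [10, 9]
Visit 10 → queue [9]
Visit 9 → queue []

7, 8, 6, 5, 1, 0, 11, 12, 4, 3, 2, 10, 9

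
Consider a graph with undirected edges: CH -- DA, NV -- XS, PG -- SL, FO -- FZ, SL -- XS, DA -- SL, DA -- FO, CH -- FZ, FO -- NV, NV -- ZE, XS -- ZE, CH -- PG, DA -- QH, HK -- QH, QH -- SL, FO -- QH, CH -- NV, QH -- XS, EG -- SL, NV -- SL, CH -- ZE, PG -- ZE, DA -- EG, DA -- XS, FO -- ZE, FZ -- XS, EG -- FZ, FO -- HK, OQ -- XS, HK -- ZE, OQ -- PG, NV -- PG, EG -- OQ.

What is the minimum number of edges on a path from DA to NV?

Level 0: DA
Level 1: CH, EG, FO, QH, SL, XS
Level 2: FZ, HK, NV, OQ, PG, ZE
NV first appears at level 2.

2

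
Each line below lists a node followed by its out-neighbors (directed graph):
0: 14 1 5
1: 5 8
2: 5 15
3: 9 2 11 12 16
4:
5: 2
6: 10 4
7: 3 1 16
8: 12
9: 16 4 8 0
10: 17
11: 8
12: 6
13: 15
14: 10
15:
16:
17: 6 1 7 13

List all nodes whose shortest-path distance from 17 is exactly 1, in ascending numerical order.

Level 0: 17
Level 1: 1, 6, 7, 13
Level 2: 3, 4, 5, 8, 10, 15, 16
Level 3: 2, 9, 11, 12
Level 4: 0
Level 5: 14

1, 6, 7, 13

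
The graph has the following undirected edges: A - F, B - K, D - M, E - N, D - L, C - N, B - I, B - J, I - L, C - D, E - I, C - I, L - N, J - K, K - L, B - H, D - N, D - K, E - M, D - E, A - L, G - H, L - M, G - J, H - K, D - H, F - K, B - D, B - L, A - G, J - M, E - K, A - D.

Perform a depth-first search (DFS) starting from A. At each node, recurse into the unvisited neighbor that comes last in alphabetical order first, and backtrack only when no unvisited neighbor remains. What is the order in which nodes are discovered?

A → L → N → E → M → J → K → H → G → D → C → I → B → F

Visit A
A → L
L → N
N → E
E → M
M → J
J → K
K → H
H → G
H → D
D → C
C → I
I → B
K → F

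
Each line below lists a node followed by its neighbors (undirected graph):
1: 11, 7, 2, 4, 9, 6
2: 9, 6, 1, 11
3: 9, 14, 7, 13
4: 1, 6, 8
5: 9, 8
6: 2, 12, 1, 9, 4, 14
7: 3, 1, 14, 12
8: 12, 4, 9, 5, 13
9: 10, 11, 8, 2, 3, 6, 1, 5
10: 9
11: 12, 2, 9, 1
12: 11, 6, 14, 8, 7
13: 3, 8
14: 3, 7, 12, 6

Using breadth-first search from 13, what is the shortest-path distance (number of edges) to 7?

Level 0: 13
Level 1: 3, 8
Level 2: 4, 5, 7, 9, 12, 14
Level 3: 1, 2, 6, 10, 11
7 first appears at level 2.

2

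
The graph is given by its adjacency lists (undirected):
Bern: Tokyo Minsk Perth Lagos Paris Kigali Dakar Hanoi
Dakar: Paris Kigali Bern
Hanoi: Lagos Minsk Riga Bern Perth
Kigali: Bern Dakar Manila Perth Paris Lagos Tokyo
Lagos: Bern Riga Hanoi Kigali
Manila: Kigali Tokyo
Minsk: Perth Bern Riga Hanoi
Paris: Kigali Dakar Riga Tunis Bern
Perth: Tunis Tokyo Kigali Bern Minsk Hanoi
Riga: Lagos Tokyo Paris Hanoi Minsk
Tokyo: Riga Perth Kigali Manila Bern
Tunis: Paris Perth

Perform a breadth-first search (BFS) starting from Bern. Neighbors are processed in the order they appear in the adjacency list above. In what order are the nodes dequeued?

Bern, Tokyo, Minsk, Perth, Lagos, Paris, Kigali, Dakar, Hanoi, Riga, Manila, Tunis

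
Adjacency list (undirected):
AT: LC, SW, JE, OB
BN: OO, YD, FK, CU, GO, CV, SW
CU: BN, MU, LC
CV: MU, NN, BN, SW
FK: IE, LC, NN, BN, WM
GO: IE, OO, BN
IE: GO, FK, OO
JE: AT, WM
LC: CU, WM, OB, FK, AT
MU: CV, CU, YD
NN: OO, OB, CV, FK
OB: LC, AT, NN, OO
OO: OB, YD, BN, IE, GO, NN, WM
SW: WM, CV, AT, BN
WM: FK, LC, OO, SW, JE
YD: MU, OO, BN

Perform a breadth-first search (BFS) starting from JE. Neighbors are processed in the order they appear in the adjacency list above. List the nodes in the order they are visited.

JE, AT, WM, LC, SW, OB, FK, OO, CU, CV, BN, NN, IE, YD, GO, MU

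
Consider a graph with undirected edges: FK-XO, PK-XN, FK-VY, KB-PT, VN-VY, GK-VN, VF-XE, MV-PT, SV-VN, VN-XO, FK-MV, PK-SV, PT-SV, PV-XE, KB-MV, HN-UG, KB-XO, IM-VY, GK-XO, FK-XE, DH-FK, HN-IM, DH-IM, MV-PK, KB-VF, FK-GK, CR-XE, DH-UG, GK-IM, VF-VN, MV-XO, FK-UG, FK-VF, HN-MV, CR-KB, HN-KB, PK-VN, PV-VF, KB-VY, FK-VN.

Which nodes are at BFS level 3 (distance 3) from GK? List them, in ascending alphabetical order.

CR, PT, PV, XN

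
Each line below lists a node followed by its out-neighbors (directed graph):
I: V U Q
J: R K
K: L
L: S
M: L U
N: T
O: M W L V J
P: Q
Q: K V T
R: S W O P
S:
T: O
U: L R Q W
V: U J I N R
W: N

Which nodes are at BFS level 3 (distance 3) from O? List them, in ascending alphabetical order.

P, Q, T

Level 0: O
Level 1: J, L, M, V, W
Level 2: I, K, N, R, S, U
Level 3: P, Q, T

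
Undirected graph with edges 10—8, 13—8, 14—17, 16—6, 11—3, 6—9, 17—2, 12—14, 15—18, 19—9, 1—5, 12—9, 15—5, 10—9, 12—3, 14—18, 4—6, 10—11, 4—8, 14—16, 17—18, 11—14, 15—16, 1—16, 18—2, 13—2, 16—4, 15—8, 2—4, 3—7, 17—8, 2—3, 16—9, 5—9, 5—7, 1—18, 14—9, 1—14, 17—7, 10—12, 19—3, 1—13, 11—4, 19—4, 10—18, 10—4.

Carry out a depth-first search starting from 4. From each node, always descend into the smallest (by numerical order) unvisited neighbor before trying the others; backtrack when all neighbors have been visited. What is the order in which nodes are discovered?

Visit 4
4 → 2
2 → 3
3 → 7
7 → 5
5 → 1
1 → 13
13 → 8
8 → 10
10 → 9
9 → 6
6 → 16
16 → 14
14 → 11
14 → 12
14 → 17
17 → 18
18 → 15
9 → 19

4, 2, 3, 7, 5, 1, 13, 8, 10, 9, 6, 16, 14, 11, 12, 17, 18, 15, 19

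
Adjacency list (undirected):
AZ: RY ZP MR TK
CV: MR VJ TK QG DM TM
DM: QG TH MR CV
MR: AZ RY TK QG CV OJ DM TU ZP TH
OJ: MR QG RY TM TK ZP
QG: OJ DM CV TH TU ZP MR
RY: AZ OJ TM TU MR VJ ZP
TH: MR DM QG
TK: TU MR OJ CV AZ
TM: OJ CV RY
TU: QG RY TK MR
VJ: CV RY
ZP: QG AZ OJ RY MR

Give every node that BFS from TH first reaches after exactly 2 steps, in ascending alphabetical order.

AZ, CV, OJ, RY, TK, TU, ZP

Level 0: TH
Level 1: DM, MR, QG
Level 2: AZ, CV, OJ, RY, TK, TU, ZP
Level 3: TM, VJ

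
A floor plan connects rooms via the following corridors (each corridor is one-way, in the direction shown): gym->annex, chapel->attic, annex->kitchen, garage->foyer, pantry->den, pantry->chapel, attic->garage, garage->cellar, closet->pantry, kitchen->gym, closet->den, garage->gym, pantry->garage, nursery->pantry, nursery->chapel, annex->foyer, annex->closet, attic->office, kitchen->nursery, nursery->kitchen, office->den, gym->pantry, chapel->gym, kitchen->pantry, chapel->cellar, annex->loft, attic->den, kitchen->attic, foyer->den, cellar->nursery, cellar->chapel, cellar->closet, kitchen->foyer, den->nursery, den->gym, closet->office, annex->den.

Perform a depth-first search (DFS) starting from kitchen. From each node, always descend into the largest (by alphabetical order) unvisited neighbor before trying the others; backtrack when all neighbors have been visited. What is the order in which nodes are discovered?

kitchen -> pantry -> garage -> gym -> annex -> loft -> foyer -> den -> nursery -> chapel -> cellar -> closet -> office -> attic

Visit kitchen
kitchen → pantry
pantry → garage
garage → gym
gym → annex
annex → loft
annex → foyer
foyer → den
den → nursery
nursery → chapel
chapel → cellar
cellar → closet
closet → office
chapel → attic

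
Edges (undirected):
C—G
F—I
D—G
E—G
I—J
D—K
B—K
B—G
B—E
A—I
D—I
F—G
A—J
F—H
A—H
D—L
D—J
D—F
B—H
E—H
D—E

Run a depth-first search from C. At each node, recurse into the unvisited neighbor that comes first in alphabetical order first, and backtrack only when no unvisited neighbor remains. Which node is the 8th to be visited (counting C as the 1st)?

A

Visit C
C → G
G → B
B → E
E → D
D → F
F → H
H → A
A → I
I → J
D → K
D → L

Visit order: C, G, B, E, D, F, H, A, I, J, K, L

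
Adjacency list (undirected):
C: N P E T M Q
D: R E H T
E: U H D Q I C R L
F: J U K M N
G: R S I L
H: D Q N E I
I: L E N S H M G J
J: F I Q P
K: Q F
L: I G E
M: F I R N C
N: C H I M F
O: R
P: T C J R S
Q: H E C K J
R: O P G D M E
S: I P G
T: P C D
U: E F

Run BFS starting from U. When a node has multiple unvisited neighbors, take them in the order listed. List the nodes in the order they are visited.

U, E, F, H, D, Q, I, C, R, L, J, K, M, N, T, S, G, P, O

Visit U; enqueue E, F → queue [E, F]
Visit E; enqueue H, D, Q, I, C, R, L → queue [F, H, D, Q, I, C, R, L]
Visit F; enqueue J, K, M, N → queue [H, D, Q, I, C, R, L, J, K, M, N]
Visit H → queue [D, Q, I, C, R, L, J, K, M, N]
Visit D; enqueue T → queue [Q, I, C, R, L, J, K, M, N, T]
Visit Q → queue [I, C, R, L, J, K, M, N, T]
Visit I; enqueue S, G → queue [C, R, L, J, K, M, N, T, S, G]
Visit C; enqueue P → queue [R, L, J, K, M, N, T, S, G, P]
Visit R; enqueue O → queue [L, J, K, M, N, T, S, G, P, O]
Visit L → queue [J, K, M, N, T, S, G, P, O]
Visit J → queue [K, M, N, T, S, G, P, O]
Visit K → queue [M, N, T, S, G, P, O]
Visit M → queue [N, T, S, G, P, O]
Visit N → queue [T, S, G, P, O]
Visit T → queue [S, G, P, O]
Visit S → queue [G, P, O]
Visit G → queue [P, O]
Visit P → queue [O]
Visit O → queue []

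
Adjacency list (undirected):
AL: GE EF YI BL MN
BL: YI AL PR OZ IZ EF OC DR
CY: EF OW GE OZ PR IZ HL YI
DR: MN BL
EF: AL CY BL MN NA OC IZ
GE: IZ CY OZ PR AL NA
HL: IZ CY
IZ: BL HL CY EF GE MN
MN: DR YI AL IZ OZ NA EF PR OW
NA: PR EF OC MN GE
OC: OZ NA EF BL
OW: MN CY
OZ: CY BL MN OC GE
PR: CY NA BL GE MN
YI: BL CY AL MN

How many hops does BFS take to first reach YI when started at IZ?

Level 0: IZ
Level 1: BL, CY, EF, GE, HL, MN
Level 2: AL, DR, NA, OC, OW, OZ, PR, YI
YI first appears at level 2.

2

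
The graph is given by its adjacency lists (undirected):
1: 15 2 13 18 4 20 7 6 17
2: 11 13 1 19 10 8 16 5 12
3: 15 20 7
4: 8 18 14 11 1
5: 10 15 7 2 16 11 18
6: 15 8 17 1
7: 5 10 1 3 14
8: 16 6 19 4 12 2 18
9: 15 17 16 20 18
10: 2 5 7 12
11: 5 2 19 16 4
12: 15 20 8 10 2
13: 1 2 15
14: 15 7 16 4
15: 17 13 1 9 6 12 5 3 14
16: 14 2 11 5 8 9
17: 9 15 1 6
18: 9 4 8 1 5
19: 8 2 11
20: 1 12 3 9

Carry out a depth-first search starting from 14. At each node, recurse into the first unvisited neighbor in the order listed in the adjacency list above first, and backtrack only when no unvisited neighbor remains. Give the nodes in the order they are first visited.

Visit 14
14 → 15
15 → 17
17 → 9
9 → 16
16 → 2
2 → 11
11 → 5
5 → 10
10 → 7
7 → 1
1 → 13
1 → 18
18 → 4
4 → 8
8 → 6
8 → 19
8 → 12
12 → 20
20 → 3

14, 15, 17, 9, 16, 2, 11, 5, 10, 7, 1, 13, 18, 4, 8, 6, 19, 12, 20, 3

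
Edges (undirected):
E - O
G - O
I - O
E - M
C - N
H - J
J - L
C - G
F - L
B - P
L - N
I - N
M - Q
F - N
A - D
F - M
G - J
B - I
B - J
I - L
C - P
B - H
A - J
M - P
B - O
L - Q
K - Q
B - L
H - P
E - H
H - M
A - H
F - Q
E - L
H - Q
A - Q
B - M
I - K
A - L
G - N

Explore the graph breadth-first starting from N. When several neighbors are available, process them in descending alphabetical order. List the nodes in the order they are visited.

Visit N; enqueue L, I, G, F, C → queue [L, I, G, F, C]
Visit L; enqueue Q, J, E, B, A → queue [I, G, F, C, Q, J, E, B, A]
Visit I; enqueue O, K → queue [G, F, C, Q, J, E, B, A, O, K]
Visit G → queue [F, C, Q, J, E, B, A, O, K]
Visit F; enqueue M → queue [C, Q, J, E, B, A, O, K, M]
Visit C; enqueue P → queue [Q, J, E, B, A, O, K, M, P]
Visit Q; enqueue H → queue [J, E, B, A, O, K, M, P, H]
Visit J → queue [E, B, A, O, K, M, P, H]
Visit E → queue [B, A, O, K, M, P, H]
Visit B → queue [A, O, K, M, P, H]
Visit A; enqueue D → queue [O, K, M, P, H, D]
Visit O → queue [K, M, P, H, D]
Visit K → queue [M, P, H, D]
Visit M → queue [P, H, D]
Visit P → queue [H, D]
Visit H → queue [D]
Visit D → queue []

N, L, I, G, F, C, Q, J, E, B, A, O, K, M, P, H, D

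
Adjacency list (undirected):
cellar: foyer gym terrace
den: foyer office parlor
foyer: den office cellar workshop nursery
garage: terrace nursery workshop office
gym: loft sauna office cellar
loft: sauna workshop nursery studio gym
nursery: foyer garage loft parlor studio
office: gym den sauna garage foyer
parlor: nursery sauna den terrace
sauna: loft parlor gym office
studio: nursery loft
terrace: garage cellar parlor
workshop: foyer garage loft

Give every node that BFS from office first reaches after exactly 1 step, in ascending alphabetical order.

Level 0: office
Level 1: den, foyer, garage, gym, sauna
Level 2: cellar, loft, nursery, parlor, terrace, workshop
Level 3: studio

den, foyer, garage, gym, sauna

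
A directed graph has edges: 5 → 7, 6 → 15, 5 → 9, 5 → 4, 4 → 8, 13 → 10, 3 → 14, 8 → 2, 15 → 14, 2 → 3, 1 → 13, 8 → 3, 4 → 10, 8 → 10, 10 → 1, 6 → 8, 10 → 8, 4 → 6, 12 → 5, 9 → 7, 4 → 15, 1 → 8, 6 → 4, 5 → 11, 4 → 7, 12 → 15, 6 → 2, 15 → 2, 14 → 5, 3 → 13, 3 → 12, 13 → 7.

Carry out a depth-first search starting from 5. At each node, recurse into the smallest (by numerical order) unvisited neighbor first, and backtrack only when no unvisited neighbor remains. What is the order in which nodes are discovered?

5, 4, 6, 2, 3, 12, 15, 14, 13, 7, 10, 1, 8, 9, 11

Visit 5
5 → 4
4 → 6
6 → 2
2 → 3
3 → 12
12 → 15
15 → 14
3 → 13
13 → 7
13 → 10
10 → 1
1 → 8
5 → 9
5 → 11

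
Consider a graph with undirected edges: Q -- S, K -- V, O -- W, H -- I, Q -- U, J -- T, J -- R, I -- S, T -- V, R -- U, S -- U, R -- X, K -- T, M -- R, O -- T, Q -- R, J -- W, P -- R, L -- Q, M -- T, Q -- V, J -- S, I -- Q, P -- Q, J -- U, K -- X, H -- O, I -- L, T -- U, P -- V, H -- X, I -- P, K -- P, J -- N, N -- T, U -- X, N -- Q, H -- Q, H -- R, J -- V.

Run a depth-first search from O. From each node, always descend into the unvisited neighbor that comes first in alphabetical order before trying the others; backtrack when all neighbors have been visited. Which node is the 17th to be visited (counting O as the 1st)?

W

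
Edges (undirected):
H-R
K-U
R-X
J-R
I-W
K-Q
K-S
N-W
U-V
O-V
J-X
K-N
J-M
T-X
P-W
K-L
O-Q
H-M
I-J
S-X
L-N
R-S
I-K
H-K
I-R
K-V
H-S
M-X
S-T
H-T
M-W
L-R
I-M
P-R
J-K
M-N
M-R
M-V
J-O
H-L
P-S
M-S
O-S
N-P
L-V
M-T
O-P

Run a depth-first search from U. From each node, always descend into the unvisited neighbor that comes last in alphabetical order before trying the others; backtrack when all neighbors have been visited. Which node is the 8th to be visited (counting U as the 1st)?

Visit U
U → V
V → O
O → S
S → X
X → T
T → M
M → W
W → P
P → R
R → L
L → N
N → K
K → Q
K → J
J → I
K → H

Visit order: U, V, O, S, X, T, M, W, P, R, L, N, K, Q, J, I, H

W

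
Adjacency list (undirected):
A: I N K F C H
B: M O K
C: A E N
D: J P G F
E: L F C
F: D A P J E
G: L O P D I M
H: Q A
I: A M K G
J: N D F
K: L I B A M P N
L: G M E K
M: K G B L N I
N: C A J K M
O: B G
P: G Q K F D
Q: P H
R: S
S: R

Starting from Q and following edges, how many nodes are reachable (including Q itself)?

17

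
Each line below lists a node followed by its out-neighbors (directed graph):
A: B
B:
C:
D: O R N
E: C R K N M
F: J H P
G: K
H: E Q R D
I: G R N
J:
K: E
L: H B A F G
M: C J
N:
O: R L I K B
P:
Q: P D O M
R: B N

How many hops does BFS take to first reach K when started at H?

2

Level 0: H
Level 1: D, E, Q, R
Level 2: B, C, K, M, N, O, P
Level 3: I, J, L
Level 4: A, F, G
K first appears at level 2.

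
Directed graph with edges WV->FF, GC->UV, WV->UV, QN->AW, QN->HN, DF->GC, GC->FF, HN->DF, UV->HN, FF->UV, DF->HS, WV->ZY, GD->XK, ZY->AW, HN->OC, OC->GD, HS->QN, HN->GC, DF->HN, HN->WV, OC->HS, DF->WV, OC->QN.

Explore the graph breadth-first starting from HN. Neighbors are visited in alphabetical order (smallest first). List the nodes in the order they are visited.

HN, DF, GC, OC, WV, HS, FF, UV, GD, QN, ZY, XK, AW

Visit HN; enqueue DF, GC, OC, WV → queue [DF, GC, OC, WV]
Visit DF; enqueue HS → queue [GC, OC, WV, HS]
Visit GC; enqueue FF, UV → queue [OC, WV, HS, FF, UV]
Visit OC; enqueue GD, QN → queue [WV, HS, FF, UV, GD, QN]
Visit WV; enqueue ZY → queue [HS, FF, UV, GD, QN, ZY]
Visit HS → queue [FF, UV, GD, QN, ZY]
Visit FF → queue [UV, GD, QN, ZY]
Visit UV → queue [GD, QN, ZY]
Visit GD; enqueue XK → queue [QN, ZY, XK]
Visit QN; enqueue AW → queue [ZY, XK, AW]
Visit ZY → queue [XK, AW]
Visit XK → queue [AW]
Visit AW → queue []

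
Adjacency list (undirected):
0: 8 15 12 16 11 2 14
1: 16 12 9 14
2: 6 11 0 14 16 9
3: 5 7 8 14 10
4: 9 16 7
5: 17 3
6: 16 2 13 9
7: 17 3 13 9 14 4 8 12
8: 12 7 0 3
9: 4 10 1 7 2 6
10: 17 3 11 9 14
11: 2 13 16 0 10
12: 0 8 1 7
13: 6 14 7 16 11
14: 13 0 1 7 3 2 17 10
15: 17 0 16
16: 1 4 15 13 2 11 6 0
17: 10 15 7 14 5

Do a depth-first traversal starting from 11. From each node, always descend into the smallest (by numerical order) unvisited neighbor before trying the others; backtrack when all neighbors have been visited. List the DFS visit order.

Visit 11
11 → 0
0 → 2
2 → 6
6 → 9
9 → 1
1 → 12
12 → 7
7 → 3
3 → 5
5 → 17
17 → 10
10 → 14
14 → 13
13 → 16
16 → 4
16 → 15
3 → 8

11 -> 0 -> 2 -> 6 -> 9 -> 1 -> 12 -> 7 -> 3 -> 5 -> 17 -> 10 -> 14 -> 13 -> 16 -> 4 -> 15 -> 8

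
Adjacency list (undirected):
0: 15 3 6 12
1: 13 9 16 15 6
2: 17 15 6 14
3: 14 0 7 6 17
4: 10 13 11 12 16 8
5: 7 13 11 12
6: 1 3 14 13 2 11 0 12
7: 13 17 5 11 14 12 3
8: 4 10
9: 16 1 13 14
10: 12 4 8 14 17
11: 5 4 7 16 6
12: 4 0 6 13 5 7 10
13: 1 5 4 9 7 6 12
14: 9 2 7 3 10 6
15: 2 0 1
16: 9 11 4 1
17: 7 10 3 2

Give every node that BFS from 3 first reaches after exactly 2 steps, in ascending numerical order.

Level 0: 3
Level 1: 0, 6, 7, 14, 17
Level 2: 1, 2, 5, 9, 10, 11, 12, 13, 15
Level 3: 4, 8, 16

1, 2, 5, 9, 10, 11, 12, 13, 15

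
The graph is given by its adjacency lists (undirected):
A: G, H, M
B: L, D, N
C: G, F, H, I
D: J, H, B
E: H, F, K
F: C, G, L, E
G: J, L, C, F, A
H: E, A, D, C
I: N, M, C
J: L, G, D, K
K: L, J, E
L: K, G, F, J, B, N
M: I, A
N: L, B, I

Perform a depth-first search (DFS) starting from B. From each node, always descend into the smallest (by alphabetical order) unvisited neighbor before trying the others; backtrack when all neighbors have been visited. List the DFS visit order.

B → D → H → A → G → C → F → E → K → J → L → N → I → M

Visit B
B → D
D → H
H → A
A → G
G → C
C → F
F → E
E → K
K → J
J → L
L → N
N → I
I → M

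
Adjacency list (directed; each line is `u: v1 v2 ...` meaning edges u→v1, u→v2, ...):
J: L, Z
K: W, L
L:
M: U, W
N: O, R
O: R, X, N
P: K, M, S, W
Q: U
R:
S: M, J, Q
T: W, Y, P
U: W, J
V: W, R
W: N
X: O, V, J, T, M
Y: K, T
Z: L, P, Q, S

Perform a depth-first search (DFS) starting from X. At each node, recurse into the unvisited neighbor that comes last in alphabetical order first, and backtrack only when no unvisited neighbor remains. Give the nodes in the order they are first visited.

Visit X
X → V
V → W
W → N
N → R
N → O
X → T
T → Y
Y → K
K → L
T → P
P → S
S → Q
Q → U
U → J
J → Z
S → M

X -> V -> W -> N -> R -> O -> T -> Y -> K -> L -> P -> S -> Q -> U -> J -> Z -> M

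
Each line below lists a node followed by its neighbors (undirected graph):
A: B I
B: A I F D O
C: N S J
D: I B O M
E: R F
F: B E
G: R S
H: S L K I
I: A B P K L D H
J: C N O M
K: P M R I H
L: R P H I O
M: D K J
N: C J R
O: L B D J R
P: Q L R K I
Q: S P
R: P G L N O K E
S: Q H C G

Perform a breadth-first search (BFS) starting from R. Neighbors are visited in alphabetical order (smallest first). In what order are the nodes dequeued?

R → E → G → K → L → N → O → P → F → S → H → I → M → C → J → B → D → Q → A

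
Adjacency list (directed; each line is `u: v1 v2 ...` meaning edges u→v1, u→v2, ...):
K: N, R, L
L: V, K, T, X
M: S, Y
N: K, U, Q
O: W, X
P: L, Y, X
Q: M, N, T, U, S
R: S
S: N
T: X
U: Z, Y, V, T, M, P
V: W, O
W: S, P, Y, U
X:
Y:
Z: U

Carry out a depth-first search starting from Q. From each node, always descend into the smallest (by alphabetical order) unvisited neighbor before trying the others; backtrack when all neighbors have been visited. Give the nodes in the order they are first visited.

Visit Q
Q → M
M → S
S → N
N → K
K → L
L → T
T → X
L → V
V → O
O → W
W → P
P → Y
W → U
U → Z
K → R

Q → M → S → N → K → L → T → X → V → O → W → P → Y → U → Z → R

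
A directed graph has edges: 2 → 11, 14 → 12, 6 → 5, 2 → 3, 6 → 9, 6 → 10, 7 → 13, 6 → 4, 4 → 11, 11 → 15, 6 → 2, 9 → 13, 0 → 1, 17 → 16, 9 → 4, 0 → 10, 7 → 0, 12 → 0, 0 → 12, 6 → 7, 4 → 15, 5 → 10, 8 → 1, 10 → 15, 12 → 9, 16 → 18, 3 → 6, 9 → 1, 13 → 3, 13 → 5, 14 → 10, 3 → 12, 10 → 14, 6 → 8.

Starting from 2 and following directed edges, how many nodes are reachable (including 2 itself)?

BFS from 2 visits: 2, 3, 11, 6, 12, 15, 4, 5, 7, 8, 9, 10, 0, 13, 1, 14
Reachable nodes: 16 of 19 total.

16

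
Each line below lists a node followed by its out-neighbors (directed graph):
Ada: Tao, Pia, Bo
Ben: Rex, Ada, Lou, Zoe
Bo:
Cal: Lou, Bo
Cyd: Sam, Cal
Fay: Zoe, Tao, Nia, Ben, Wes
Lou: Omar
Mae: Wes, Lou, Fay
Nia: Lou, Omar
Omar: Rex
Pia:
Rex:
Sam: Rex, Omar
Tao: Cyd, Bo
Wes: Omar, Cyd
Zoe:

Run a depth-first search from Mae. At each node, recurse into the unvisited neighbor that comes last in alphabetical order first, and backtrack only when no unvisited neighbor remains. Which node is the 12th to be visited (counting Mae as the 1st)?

Visit Mae
Mae → Wes
Wes → Omar
Omar → Rex
Wes → Cyd
Cyd → Sam
Cyd → Cal
Cal → Lou
Cal → Bo
Mae → Fay
Fay → Zoe
Fay → Tao
Fay → Nia
Fay → Ben
Ben → Ada
Ada → Pia

Visit order: Mae, Wes, Omar, Rex, Cyd, Sam, Cal, Lou, Bo, Fay, Zoe, Tao, Nia, Ben, Ada, Pia

Tao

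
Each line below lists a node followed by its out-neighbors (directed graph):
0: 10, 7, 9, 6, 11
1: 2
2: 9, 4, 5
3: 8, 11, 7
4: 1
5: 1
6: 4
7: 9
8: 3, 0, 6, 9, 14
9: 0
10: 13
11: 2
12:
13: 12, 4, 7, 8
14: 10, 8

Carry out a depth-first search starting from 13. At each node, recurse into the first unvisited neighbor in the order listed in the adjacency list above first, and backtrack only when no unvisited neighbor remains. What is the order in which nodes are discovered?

13 12 4 1 2 9 0 10 7 6 11 5 8 3 14

Visit 13
13 → 12
13 → 4
4 → 1
1 → 2
2 → 9
9 → 0
0 → 10
0 → 7
0 → 6
0 → 11
2 → 5
13 → 8
8 → 3
8 → 14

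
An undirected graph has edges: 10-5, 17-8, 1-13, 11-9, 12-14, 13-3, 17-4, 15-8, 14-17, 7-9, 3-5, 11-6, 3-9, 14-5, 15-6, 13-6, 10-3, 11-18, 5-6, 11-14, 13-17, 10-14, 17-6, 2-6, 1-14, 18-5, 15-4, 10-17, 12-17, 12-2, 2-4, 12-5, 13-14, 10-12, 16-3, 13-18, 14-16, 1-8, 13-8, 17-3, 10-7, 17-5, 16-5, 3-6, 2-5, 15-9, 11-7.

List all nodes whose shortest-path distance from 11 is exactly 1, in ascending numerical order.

6, 7, 9, 14, 18

Level 0: 11
Level 1: 6, 7, 9, 14, 18
Level 2: 1, 2, 3, 5, 10, 12, 13, 15, 16, 17
Level 3: 4, 8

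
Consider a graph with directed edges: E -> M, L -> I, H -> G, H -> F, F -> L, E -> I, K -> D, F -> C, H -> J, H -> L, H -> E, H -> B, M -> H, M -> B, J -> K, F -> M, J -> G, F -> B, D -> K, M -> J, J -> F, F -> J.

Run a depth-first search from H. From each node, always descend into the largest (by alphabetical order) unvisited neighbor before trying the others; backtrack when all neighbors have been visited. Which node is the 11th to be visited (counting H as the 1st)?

C

Visit H
H → L
L → I
H → J
J → K
K → D
J → G
J → F
F → M
M → B
F → C
H → E

Visit order: H, L, I, J, K, D, G, F, M, B, C, E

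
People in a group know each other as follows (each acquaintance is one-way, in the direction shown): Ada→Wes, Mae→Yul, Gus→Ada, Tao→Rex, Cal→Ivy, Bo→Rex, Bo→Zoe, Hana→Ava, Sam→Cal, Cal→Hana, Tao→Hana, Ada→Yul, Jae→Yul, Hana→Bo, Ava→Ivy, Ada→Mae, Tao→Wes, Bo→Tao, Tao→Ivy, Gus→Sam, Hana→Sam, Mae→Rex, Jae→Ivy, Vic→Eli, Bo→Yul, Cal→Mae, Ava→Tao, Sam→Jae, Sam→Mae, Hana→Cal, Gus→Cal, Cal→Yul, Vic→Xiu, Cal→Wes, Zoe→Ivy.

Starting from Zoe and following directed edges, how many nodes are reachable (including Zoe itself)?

BFS from Zoe visits: Zoe, Ivy
Reachable nodes: 2 of 18 total.

2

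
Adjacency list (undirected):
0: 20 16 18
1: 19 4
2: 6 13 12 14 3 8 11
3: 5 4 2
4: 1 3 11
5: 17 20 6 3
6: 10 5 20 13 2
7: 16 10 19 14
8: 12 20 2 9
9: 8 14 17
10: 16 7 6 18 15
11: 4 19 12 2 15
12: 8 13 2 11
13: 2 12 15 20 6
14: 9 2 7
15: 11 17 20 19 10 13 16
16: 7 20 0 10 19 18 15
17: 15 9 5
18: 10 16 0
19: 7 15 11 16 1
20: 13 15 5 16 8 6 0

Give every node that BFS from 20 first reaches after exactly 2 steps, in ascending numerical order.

2, 3, 7, 9, 10, 11, 12, 17, 18, 19

Level 0: 20
Level 1: 0, 5, 6, 8, 13, 15, 16
Level 2: 2, 3, 7, 9, 10, 11, 12, 17, 18, 19
Level 3: 1, 4, 14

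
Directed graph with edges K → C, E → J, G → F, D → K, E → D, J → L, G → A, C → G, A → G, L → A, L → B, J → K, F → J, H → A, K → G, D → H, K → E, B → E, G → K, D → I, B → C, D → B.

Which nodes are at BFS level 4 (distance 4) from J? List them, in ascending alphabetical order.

H, I

Level 0: J
Level 1: K, L
Level 2: A, B, C, E, G
Level 3: D, F
Level 4: H, I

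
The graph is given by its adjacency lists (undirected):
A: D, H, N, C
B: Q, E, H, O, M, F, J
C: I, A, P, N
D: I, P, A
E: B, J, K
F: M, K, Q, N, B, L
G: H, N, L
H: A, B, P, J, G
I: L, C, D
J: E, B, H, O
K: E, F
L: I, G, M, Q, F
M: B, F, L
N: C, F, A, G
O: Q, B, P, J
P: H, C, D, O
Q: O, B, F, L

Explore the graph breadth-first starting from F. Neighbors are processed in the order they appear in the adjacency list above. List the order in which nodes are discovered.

F -> M -> K -> Q -> N -> B -> L -> E -> O -> C -> A -> G -> H -> J -> I -> P -> D

Visit F; enqueue M, K, Q, N, B, L → queue [M, K, Q, N, B, L]
Visit M → queue [K, Q, N, B, L]
Visit K; enqueue E → queue [Q, N, B, L, E]
Visit Q; enqueue O → queue [N, B, L, E, O]
Visit N; enqueue C, A, G → queue [B, L, E, O, C, A, G]
Visit B; enqueue H, J → queue [L, E, O, C, A, G, H, J]
Visit L; enqueue I → queue [E, O, C, A, G, H, J, I]
Visit E → queue [O, C, A, G, H, J, I]
Visit O; enqueue P → queue [C, A, G, H, J, I, P]
Visit C → queue [A, G, H, J, I, P]
Visit A; enqueue D → queue [G, H, J, I, P, D]
Visit G → queue [H, J, I, P, D]
Visit H → queue [J, I, P, D]
Visit J → queue [I, P, D]
Visit I → queue [P, D]
Visit P → queue [D]
Visit D → queue []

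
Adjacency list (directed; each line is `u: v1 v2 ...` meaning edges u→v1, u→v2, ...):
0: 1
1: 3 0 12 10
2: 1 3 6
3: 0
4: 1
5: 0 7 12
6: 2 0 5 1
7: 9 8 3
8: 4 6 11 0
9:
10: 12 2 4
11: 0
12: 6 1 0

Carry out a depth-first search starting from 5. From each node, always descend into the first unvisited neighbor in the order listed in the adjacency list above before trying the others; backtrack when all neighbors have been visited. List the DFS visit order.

Visit 5
5 → 0
0 → 1
1 → 3
1 → 12
12 → 6
6 → 2
1 → 10
10 → 4
5 → 7
7 → 9
7 → 8
8 → 11

5 0 1 3 12 6 2 10 4 7 9 8 11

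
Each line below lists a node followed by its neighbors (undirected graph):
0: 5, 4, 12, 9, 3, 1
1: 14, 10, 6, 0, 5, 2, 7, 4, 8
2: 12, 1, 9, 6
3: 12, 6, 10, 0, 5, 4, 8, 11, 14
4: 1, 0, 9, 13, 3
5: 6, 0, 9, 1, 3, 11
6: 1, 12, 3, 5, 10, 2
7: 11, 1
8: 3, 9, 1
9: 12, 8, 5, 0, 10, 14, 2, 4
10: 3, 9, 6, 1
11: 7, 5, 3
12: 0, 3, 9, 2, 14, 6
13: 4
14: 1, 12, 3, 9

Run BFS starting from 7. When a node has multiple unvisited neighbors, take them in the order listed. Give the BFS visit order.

7 -> 11 -> 1 -> 5 -> 3 -> 14 -> 10 -> 6 -> 0 -> 2 -> 4 -> 8 -> 9 -> 12 -> 13

Visit 7; enqueue 11, 1 → queue [11, 1]
Visit 11; enqueue 5, 3 → queue [1, 5, 3]
Visit 1; enqueue 14, 10, 6, 0, 2, 4, 8 → queue [5, 3, 14, 10, 6, 0, 2, 4, 8]
Visit 5; enqueue 9 → queue [3, 14, 10, 6, 0, 2, 4, 8, 9]
Visit 3; enqueue 12 → queue [14, 10, 6, 0, 2, 4, 8, 9, 12]
Visit 14 → queue [10, 6, 0, 2, 4, 8, 9, 12]
Visit 10 → queue [6, 0, 2, 4, 8, 9, 12]
Visit 6 → queue [0, 2, 4, 8, 9, 12]
Visit 0 → queue [2, 4, 8, 9, 12]
Visit 2 → queue [4, 8, 9, 12]
Visit 4; enqueue 13 → queue [8, 9, 12, 13]
Visit 8 → queue [9, 12, 13]
Visit 9 → queue [12, 13]
Visit 12 → queue [13]
Visit 13 → queue []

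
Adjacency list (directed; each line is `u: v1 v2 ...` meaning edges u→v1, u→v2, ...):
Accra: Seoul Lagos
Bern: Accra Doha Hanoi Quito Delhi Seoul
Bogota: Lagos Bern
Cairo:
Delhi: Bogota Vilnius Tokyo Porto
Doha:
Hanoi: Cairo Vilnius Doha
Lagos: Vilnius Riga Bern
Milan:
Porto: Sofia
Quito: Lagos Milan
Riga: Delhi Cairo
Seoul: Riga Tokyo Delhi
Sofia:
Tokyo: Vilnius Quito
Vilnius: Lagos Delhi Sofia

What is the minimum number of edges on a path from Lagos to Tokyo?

Level 0: Lagos
Level 1: Bern, Riga, Vilnius
Level 2: Accra, Cairo, Delhi, Doha, Hanoi, Quito, Seoul, Sofia
Level 3: Bogota, Milan, Porto, Tokyo
Tokyo first appears at level 3.

3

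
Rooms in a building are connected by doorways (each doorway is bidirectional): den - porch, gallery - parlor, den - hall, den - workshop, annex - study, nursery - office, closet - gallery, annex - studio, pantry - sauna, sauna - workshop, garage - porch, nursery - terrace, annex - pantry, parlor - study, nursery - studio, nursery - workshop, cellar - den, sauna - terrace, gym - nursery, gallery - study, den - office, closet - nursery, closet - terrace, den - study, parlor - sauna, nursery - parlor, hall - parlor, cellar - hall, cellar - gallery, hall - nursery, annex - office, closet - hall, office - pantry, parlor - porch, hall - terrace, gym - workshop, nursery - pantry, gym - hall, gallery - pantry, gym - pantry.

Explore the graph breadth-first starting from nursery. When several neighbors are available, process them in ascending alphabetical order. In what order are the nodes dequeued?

Visit nursery; enqueue closet, gym, hall, office, pantry, parlor, studio, terrace, workshop → queue [closet, gym, hall, office, pantry, parlor, studio, terrace, workshop]
Visit closet; enqueue gallery → queue [gym, hall, office, pantry, parlor, studio, terrace, workshop, gallery]
Visit gym → queue [hall, office, pantry, parlor, studio, terrace, workshop, gallery]
Visit hall; enqueue cellar, den → queue [office, pantry, parlor, studio, terrace, workshop, gallery, cellar, den]
Visit office; enqueue annex → queue [pantry, parlor, studio, terrace, workshop, gallery, cellar, den, annex]
Visit pantry; enqueue sauna → queue [parlor, studio, terrace, workshop, gallery, cellar, den, annex, sauna]
Visit parlor; enqueue porch, study → queue [studio, terrace, workshop, gallery, cellar, den, annex, sauna, porch, study]
Visit studio → queue [terrace, workshop, gallery, cellar, den, annex, sauna, porch, study]
Visit terrace → queue [workshop, gallery, cellar, den, annex, sauna, porch, study]
Visit workshop → queue [gallery, cellar, den, annex, sauna, porch, study]
Visit gallery → queue [cellar, den, annex, sauna, porch, study]
Visit cellar → queue [den, annex, sauna, porch, study]
Visit den → queue [annex, sauna, porch, study]
Visit annex → queue [sauna, porch, study]
Visit sauna → queue [porch, study]
Visit porch; enqueue garage → queue [study, garage]
Visit study → queue [garage]
Visit garage → queue []

nursery, closet, gym, hall, office, pantry, parlor, studio, terrace, workshop, gallery, cellar, den, annex, sauna, porch, study, garage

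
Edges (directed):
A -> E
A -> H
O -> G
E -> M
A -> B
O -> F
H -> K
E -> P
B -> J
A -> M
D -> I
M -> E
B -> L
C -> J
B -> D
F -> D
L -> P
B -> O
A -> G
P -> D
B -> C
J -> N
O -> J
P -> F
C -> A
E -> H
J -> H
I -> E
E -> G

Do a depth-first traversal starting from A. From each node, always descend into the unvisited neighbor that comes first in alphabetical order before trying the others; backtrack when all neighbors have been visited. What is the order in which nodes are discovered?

Visit A
A → B
B → C
C → J
J → H
H → K
J → N
B → D
D → I
I → E
E → G
E → M
E → P
P → F
B → L
B → O

A, B, C, J, H, K, N, D, I, E, G, M, P, F, L, O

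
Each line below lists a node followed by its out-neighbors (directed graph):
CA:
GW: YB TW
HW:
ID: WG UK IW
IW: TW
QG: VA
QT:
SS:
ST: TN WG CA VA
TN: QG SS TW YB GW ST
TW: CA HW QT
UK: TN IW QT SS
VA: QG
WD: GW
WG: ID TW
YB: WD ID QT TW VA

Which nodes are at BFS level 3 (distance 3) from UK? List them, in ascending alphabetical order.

CA, HW, ID, VA, WD, WG

Level 0: UK
Level 1: IW, QT, SS, TN
Level 2: GW, QG, ST, TW, YB
Level 3: CA, HW, ID, VA, WD, WG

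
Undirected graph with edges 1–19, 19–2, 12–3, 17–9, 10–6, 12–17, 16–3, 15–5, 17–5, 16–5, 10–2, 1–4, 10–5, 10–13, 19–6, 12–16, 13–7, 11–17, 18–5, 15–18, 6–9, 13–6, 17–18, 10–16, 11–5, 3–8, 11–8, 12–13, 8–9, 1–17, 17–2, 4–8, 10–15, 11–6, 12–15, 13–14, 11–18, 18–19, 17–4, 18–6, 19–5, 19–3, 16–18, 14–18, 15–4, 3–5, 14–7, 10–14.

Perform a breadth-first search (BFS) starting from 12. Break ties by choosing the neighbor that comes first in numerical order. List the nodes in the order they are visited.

Visit 12; enqueue 3, 13, 15, 16, 17 → queue [3, 13, 15, 16, 17]
Visit 3; enqueue 5, 8, 19 → queue [13, 15, 16, 17, 5, 8, 19]
Visit 13; enqueue 6, 7, 10, 14 → queue [15, 16, 17, 5, 8, 19, 6, 7, 10, 14]
Visit 15; enqueue 4, 18 → queue [16, 17, 5, 8, 19, 6, 7, 10, 14, 4, 18]
Visit 16 → queue [17, 5, 8, 19, 6, 7, 10, 14, 4, 18]
Visit 17; enqueue 1, 2, 9, 11 → queue [5, 8, 19, 6, 7, 10, 14, 4, 18, 1, 2, 9, 11]
Visit 5 → queue [8, 19, 6, 7, 10, 14, 4, 18, 1, 2, 9, 11]
Visit 8 → queue [19, 6, 7, 10, 14, 4, 18, 1, 2, 9, 11]
Visit 19 → queue [6, 7, 10, 14, 4, 18, 1, 2, 9, 11]
Visit 6 → queue [7, 10, 14, 4, 18, 1, 2, 9, 11]
Visit 7 → queue [10, 14, 4, 18, 1, 2, 9, 11]
Visit 10 → queue [14, 4, 18, 1, 2, 9, 11]
Visit 14 → queue [4, 18, 1, 2, 9, 11]
Visit 4 → queue [18, 1, 2, 9, 11]
Visit 18 → queue [1, 2, 9, 11]
Visit 1 → queue [2, 9, 11]
Visit 2 → queue [9, 11]
Visit 9 → queue [11]
Visit 11 → queue []

12, 3, 13, 15, 16, 17, 5, 8, 19, 6, 7, 10, 14, 4, 18, 1, 2, 9, 11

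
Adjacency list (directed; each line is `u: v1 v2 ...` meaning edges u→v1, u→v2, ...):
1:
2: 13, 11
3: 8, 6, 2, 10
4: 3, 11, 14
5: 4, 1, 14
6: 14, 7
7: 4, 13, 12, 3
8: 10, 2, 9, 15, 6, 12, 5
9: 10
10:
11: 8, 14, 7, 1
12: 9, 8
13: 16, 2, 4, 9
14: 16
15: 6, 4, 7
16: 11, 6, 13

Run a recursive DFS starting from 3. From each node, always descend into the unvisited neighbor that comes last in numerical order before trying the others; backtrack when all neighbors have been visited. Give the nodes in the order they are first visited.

Visit 3
3 → 10
3 → 8
8 → 15
15 → 7
7 → 13
13 → 16
16 → 11
11 → 14
11 → 1
16 → 6
13 → 9
13 → 4
13 → 2
7 → 12
8 → 5

3 10 8 15 7 13 16 11 14 1 6 9 4 2 12 5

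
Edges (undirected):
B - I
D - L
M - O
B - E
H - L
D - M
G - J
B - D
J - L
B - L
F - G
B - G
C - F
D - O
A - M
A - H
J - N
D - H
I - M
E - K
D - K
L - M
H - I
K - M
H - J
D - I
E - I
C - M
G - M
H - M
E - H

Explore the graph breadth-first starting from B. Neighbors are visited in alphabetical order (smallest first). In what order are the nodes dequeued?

Visit B; enqueue D, E, G, I, L → queue [D, E, G, I, L]
Visit D; enqueue H, K, M, O → queue [E, G, I, L, H, K, M, O]
Visit E → queue [G, I, L, H, K, M, O]
Visit G; enqueue F, J → queue [I, L, H, K, M, O, F, J]
Visit I → queue [L, H, K, M, O, F, J]
Visit L → queue [H, K, M, O, F, J]
Visit H; enqueue A → queue [K, M, O, F, J, A]
Visit K → queue [M, O, F, J, A]
Visit M; enqueue C → queue [O, F, J, A, C]
Visit O → queue [F, J, A, C]
Visit F → queue [J, A, C]
Visit J; enqueue N → queue [A, C, N]
Visit A → queue [C, N]
Visit C → queue [N]
Visit N → queue []

B D E G I L H K M O F J A C N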